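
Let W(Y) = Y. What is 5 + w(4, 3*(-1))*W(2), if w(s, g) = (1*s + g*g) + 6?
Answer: 43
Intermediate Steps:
w(s, g) = 6 + s + g² (w(s, g) = (s + g²) + 6 = 6 + s + g²)
5 + w(4, 3*(-1))*W(2) = 5 + (6 + 4 + (3*(-1))²)*2 = 5 + (6 + 4 + (-3)²)*2 = 5 + (6 + 4 + 9)*2 = 5 + 19*2 = 5 + 38 = 43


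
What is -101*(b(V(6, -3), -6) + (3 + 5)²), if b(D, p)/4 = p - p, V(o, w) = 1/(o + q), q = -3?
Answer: -6464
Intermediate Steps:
V(o, w) = 1/(-3 + o) (V(o, w) = 1/(o - 3) = 1/(-3 + o))
b(D, p) = 0 (b(D, p) = 4*(p - p) = 4*0 = 0)
-101*(b(V(6, -3), -6) + (3 + 5)²) = -101*(0 + (3 + 5)²) = -101*(0 + 8²) = -101*(0 + 64) = -101*64 = -6464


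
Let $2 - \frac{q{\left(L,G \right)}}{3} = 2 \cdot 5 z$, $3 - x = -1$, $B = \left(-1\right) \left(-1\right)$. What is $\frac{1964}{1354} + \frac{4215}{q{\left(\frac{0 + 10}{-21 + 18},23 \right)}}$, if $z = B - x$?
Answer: $\frac{982609}{21664} \approx 45.357$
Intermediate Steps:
$B = 1$
$x = 4$ ($x = 3 - -1 = 3 + 1 = 4$)
$z = -3$ ($z = 1 - 4 = -3$)
$q{\left(L,G \right)} = 96$ ($q{\left(L,G \right)} = 6 - 3 \cdot 2 \cdot 5 \left(-3\right) = 6 - 3 \cdot 10 \left(-3\right) = 6 - -90 = 6 + 90 = 96$)
$\frac{1964}{1354} + \frac{4215}{q{\left(\frac{0 + 10}{-21 + 18},23 \right)}} = \frac{1964}{1354} + \frac{4215}{96} = 1964 \cdot \frac{1}{1354} + 4215 \cdot \frac{1}{96} = \frac{982}{677} + \frac{1405}{32} = \frac{982609}{21664}$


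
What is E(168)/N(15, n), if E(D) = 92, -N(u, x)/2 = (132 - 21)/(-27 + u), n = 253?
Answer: 184/37 ≈ 4.9730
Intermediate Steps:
N(u, x) = -222/(-27 + u) (N(u, x) = -2*(132 - 21)/(-27 + u) = -222/(-27 + u))
E(168)/N(15, n) = 92/((-222/(-27 + 15))) = 92/((-222/(-12))) = 92/((-222*(-1/12))) = 92/(37/2) = 92*(2/37) = 184/37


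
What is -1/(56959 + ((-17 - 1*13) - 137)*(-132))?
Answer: -1/79003 ≈ -1.2658e-5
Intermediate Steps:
-1/(56959 + ((-17 - 1*13) - 137)*(-132)) = -1/(56959 + ((-17 - 13) - 137)*(-132)) = -1/(56959 + (-30 - 137)*(-132)) = -1/(56959 - 167*(-132)) = -1/(56959 + 22044) = -1/79003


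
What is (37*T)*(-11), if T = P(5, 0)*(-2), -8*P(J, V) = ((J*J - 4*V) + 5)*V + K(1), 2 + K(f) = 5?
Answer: -1221/4 ≈ -305.25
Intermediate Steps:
K(f) = 3 (K(f) = -2 + 5 = 3)
P(J, V) = -3/8 - V*(5 + J**2 - 4*V)/8 (P(J, V) = -(((J*J - 4*V) + 5)*V + 3)/8 = -(((J**2 - 4*V) + 5)*V + 3)/8 = -((5 + J**2 - 4*V)*V + 3)/8 = -(V*(5 + J**2 - 4*V) + 3)/8 = -(3 + V*(5 + J**2 - 4*V))/8 = -3/8 - V*(5 + J**2 - 4*V)/8)
T = 3/4 (T = (-3/8 + (1/2)*0**2 - 5/8*0 - 1/8*0*5**2)*(-2) = (-3/8 + (1/2)*0 + 0 - 1/8*0*25)*(-2) = (-3/8 + 0 + 0 + 0)*(-2) = -3/8*(-2) = 3/4 ≈ 0.75000)
(37*T)*(-11) = (37*(3/4))*(-11) = (111/4)*(-11) = -1221/4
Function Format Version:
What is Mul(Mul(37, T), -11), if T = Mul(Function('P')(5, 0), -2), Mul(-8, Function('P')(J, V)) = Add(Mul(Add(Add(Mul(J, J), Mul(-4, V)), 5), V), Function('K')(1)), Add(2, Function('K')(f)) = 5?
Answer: Rational(-1221, 4) ≈ -305.25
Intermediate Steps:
Function('K')(f) = 3 (Function('K')(f) = Add(-2, 5) = 3)
Function('P')(J, V) = Add(Rational(-3, 8), Mul(Rational(-1, 8), V, Add(5, Pow(J, 2), Mul(-4, V)))) (Function('P')(J, V) = Mul(Rational(-1, 8), Add(Mul(Add(Add(Mul(J, J), Mul(-4, V)), 5), V), 3)) = Mul(Rational(-1, 8), Add(Mul(Add(Add(Pow(J, 2), Mul(-4, V)), 5), V), 3)) = Mul(Rational(-1, 8), Add(Mul(Add(5, Pow(J, 2), Mul(-4, V)), V), 3)) = Mul(Rational(-1, 8), Add(Mul(V, Add(5, Pow(J, 2), Mul(-4, V))), 3)) = Mul(Rational(-1, 8), Add(3, Mul(V, Add(5, Pow(J, 2), Mul(-4, V))))) = Add(Rational(-3, 8), Mul(Rational(-1, 8), V, Add(5, Pow(J, 2), Mul(-4, V)))))
T = Rational(3, 4) (T = Mul(Add(Rational(-3, 8), Mul(Rational(1, 2), Pow(0, 2)), Mul(Rational(-5, 8), 0), Mul(Rational(-1, 8), 0, Pow(5, 2))), -2) = Mul(Add(Rational(-3, 8), Mul(Rational(1, 2), 0), 0, Mul(Rational(-1, 8), 0, 25)), -2) = Mul(Add(Rational(-3, 8), 0, 0, 0), -2) = Mul(Rational(-3, 8), -2) = Rational(3, 4) ≈ 0.75000)
Mul(Mul(37, T), -11) = Mul(Mul(37, Rational(3, 4)), -11) = Mul(Rational(111, 4), -11) = Rational(-1221, 4)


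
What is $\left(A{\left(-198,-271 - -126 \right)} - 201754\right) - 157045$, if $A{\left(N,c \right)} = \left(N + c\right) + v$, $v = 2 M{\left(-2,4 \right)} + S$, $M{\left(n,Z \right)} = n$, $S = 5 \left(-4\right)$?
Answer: $-359166$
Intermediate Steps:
$S = -20$
$v = -24$ ($v = 2 \left(-2\right) - 20 = -4 - 20 = -24$)
$A{\left(N,c \right)} = -24 + N + c$ ($A{\left(N,c \right)} = \left(N + c\right) - 24 = -24 + N + c$)
$\left(A{\left(-198,-271 - -126 \right)} - 201754\right) - 157045 = \left(\left(-24 - 198 - 145\right) - 201754\right) - 157045 = \left(-367 - 201754\right) - 157045 = -202121 - 157045 = -359166$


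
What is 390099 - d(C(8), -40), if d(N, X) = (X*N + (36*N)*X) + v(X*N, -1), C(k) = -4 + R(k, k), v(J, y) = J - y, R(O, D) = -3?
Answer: 379458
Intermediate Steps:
C(k) = -7 (C(k) = -4 - 3 = -7)
d(N, X) = 1 + 38*N*X (d(N, X) = (X*N + (36*N)*X) + (X*N - 1*(-1)) = (N*X + 36*N*X) + (N*X + 1) = 37*N*X + (1 + N*X) = 1 + 38*N*X)
390099 - d(C(8), -40) = 390099 - (1 + 38*(-7)*(-40)) = 390099 - (1 + 10640) = 390099 - 1*10641 = 390099 - 10641 = 379458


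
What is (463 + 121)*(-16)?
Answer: -9344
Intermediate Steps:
(463 + 121)*(-16) = 584*(-16) = -9344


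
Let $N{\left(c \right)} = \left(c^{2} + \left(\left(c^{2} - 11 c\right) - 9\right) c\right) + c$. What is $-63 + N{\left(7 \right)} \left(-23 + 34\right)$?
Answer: $-2296$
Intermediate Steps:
$N{\left(c \right)} = c + c^{2} + c \left(-9 + c^{2} - 11 c\right)$ ($N{\left(c \right)} = \left(c^{2} + \left(-9 + c^{2} - 11 c\right) c\right) + c = \left(c^{2} + c \left(-9 + c^{2} - 11 c\right)\right) + c = c + c^{2} + c \left(-9 + c^{2} - 11 c\right)$)
$-63 + N{\left(7 \right)} \left(-23 + 34\right) = -63 + 7 \left(-8 + 7^{2} - 70\right) \left(-23 + 34\right) = -63 + 7 \left(-8 + 49 - 70\right) 11 = -63 + 7 \left(-29\right) 11 = -63 - 2233 = -2296$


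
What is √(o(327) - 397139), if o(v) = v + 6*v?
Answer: 5*I*√15794 ≈ 628.37*I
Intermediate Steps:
o(v) = 7*v
√(o(327) - 397139) = √(7*327 - 397139) = √(2289 - 397139) = √(-394850) = 5*I*√15794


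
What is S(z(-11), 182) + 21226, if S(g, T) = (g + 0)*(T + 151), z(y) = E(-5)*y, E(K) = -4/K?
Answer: 91478/5 ≈ 18296.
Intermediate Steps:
z(y) = 4*y/5 (z(y) = (-4/(-5))*y = (-4*(-⅕))*y = 4*y/5)
S(g, T) = g*(151 + T)
S(z(-11), 182) + 21226 = ((⅘)*(-11))*(151 + 182) + 21226 = -44/5*333 + 21226 = -14652/5 + 21226 = 91478/5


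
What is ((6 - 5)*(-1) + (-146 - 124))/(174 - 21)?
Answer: -271/153 ≈ -1.7712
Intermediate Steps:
((6 - 5)*(-1) + (-146 - 124))/(174 - 21) = (1*(-1) - 270)/153 = (-1 - 270)*(1/153) = -271*1/153 = -271/153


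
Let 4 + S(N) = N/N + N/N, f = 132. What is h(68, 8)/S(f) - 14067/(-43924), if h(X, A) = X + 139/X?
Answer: -51824225/1493416 ≈ -34.702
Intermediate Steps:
S(N) = -2 (S(N) = -4 + (N/N + N/N) = -4 + (1 + 1) = -4 + 2 = -2)
h(68, 8)/S(f) - 14067/(-43924) = (68 + 139/68)/(-2) - 14067/(-43924) = (68 + 139*(1/68))*(-½) - 14067*(-1/43924) = (68 + 139/68)*(-½) + 14067/43924 = (4763/68)*(-½) + 14067/43924 = -4763/136 + 14067/43924 = -51824225/1493416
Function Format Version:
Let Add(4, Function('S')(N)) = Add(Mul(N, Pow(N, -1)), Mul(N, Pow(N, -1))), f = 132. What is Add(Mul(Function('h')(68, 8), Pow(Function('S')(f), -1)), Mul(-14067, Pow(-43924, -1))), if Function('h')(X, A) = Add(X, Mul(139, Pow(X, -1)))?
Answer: Rational(-51824225, 1493416) ≈ -34.702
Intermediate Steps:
Function('S')(N) = -2 (Function('S')(N) = Add(-4, Add(Mul(N, Pow(N, -1)), Mul(N, Pow(N, -1)))) = Add(-4, Add(1, 1)) = Add(-4, 2) = -2)
Add(Mul(Function('h')(68, 8), Pow(Function('S')(f), -1)), Mul(-14067, Pow(-43924, -1))) = Add(Mul(Add(68, Mul(139, Pow(68, -1))), Pow(-2, -1)), Mul(-14067, Pow(-43924, -1))) = Add(Mul(Add(68, Mul(139, Rational(1, 68))), Rational(-1, 2)), Mul(-14067, Rational(-1, 43924))) = Add(Mul(Add(68, Rational(139, 68)), Rational(-1, 2)), Rational(14067, 43924)) = Add(Mul(Rational(4763, 68), Rational(-1, 2)), Rational(14067, 43924)) = Add(Rational(-4763, 136), Rational(14067, 43924)) = Rational(-51824225, 1493416)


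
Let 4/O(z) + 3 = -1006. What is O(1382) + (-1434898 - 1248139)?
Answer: -2707184337/1009 ≈ -2.6830e+6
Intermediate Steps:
O(z) = -4/1009 (O(z) = 4/(-3 - 1006) = 4/(-1009) = 4*(-1/1009) = -4/1009)
O(1382) + (-1434898 - 1248139) = -4/1009 + (-1434898 - 1248139) = -4/1009 - 2683037 = -2707184337/1009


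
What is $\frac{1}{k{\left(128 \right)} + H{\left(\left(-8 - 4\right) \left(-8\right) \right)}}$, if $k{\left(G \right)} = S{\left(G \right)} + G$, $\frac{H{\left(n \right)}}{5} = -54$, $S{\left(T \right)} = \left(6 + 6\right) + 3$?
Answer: $- \frac{1}{127} \approx -0.007874$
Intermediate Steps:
$S{\left(T \right)} = 15$ ($S{\left(T \right)} = 12 + 3 = 15$)
$H{\left(n \right)} = -270$ ($H{\left(n \right)} = 5 \left(-54\right) = -270$)
$k{\left(G \right)} = 15 + G$
$\frac{1}{k{\left(128 \right)} + H{\left(\left(-8 - 4\right) \left(-8\right) \right)}} = \frac{1}{\left(15 + 128\right) - 270} = \frac{1}{143 - 270} = \frac{1}{-127} = - \frac{1}{127}$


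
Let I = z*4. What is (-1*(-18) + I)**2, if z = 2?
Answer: 676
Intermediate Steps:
I = 8 (I = 2*4 = 8)
(-1*(-18) + I)**2 = (-1*(-18) + 8)**2 = (18 + 8)**2 = 26**2 = 676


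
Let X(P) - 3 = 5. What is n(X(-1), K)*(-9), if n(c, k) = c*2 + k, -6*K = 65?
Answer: -93/2 ≈ -46.500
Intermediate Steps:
K = -65/6 (K = -⅙*65 = -65/6 ≈ -10.833)
X(P) = 8 (X(P) = 3 + 5 = 8)
n(c, k) = k + 2*c (n(c, k) = 2*c + k = k + 2*c)
n(X(-1), K)*(-9) = (-65/6 + 2*8)*(-9) = (-65/6 + 16)*(-9) = (31/6)*(-9) = -93/2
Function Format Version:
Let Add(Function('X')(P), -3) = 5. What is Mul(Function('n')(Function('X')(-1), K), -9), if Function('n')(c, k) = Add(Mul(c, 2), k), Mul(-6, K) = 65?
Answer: Rational(-93, 2) ≈ -46.500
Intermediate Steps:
K = Rational(-65, 6) (K = Mul(Rational(-1, 6), 65) = Rational(-65, 6) ≈ -10.833)
Function('X')(P) = 8 (Function('X')(P) = Add(3, 5) = 8)
Function('n')(c, k) = Add(k, Mul(2, c)) (Function('n')(c, k) = Add(Mul(2, c), k) = Add(k, Mul(2, c)))
Mul(Function('n')(Function('X')(-1), K), -9) = Mul(Add(Rational(-65, 6), Mul(2, 8)), -9) = Mul(Add(Rational(-65, 6), 16), -9) = Mul(Rational(31, 6), -9) = Rational(-93, 2)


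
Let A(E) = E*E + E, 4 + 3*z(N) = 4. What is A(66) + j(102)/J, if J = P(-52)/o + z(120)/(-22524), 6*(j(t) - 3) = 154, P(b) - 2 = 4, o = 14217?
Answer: 217043/3 ≈ 72348.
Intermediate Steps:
z(N) = 0 (z(N) = -4/3 + (1/3)*4 = -4/3 + 4/3 = 0)
P(b) = 6 (P(b) = 2 + 4 = 6)
j(t) = 86/3 (j(t) = 3 + (1/6)*154 = 3 + 77/3 = 86/3)
J = 2/4739 (J = 6/14217 + 0/(-22524) = 6*(1/14217) + 0*(-1/22524) = 2/4739 + 0 = 2/4739 ≈ 0.00042203)
A(E) = E + E**2 (A(E) = E**2 + E = E + E**2)
A(66) + j(102)/J = 66*(1 + 66) + 86/(3*(2/4739)) = 66*67 + (86/3)*(4739/2) = 4422 + 203777/3 = 217043/3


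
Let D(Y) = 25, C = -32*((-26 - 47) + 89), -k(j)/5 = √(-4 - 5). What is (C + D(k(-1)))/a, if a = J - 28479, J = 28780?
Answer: -487/301 ≈ -1.6179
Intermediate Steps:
k(j) = -15*I (k(j) = -5*√(-4 - 5) = -15*I)
C = -512 (C = -32*(-73 + 89) = -32*16 = -512)
a = 301 (a = 28780 - 28479 = 301)
(C + D(k(-1)))/a = (-512 + 25)/301 = -487*1/301 = -487/301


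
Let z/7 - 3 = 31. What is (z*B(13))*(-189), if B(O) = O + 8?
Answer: -944622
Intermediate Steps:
B(O) = 8 + O
z = 238 (z = 21 + 7*31 = 21 + 217 = 238)
(z*B(13))*(-189) = (238*(8 + 13))*(-189) = (238*21)*(-189) = 4998*(-189) = -944622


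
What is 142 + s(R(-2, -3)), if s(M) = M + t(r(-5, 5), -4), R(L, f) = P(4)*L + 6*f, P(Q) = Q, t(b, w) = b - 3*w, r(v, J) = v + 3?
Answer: 126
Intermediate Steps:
r(v, J) = 3 + v
R(L, f) = 4*L + 6*f
s(M) = 10 + M (s(M) = M + ((3 - 5) - 3*(-4)) = M + (-2 + 12) = M + 10 = 10 + M)
142 + s(R(-2, -3)) = 142 + (10 + (4*(-2) + 6*(-3))) = 142 + (10 + (-8 - 18)) = 142 + (10 - 26) = 142 - 16 = 126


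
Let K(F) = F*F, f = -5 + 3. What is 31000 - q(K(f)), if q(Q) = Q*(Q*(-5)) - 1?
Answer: 31081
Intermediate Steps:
f = -2
K(F) = F²
q(Q) = -1 - 5*Q² (q(Q) = Q*(-5*Q) - 1 = -5*Q² - 1 = -1 - 5*Q²)
31000 - q(K(f)) = 31000 - (-1 - 5*((-2)²)²) = 31000 - (-1 - 5*4²) = 31000 - (-1 - 5*16) = 31000 - (-1 - 80) = 31000 - 1*(-81) = 31000 + 81 = 31081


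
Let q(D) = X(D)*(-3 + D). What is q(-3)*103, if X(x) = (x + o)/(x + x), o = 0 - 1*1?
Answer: -412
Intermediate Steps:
o = -1 (o = 0 - 1 = -1)
X(x) = (-1 + x)/(2*x) (X(x) = (x - 1)/(x + x) = (-1 + x)/((2*x)) = (-1 + x)*(1/(2*x)) = (-1 + x)/(2*x))
q(D) = (-1 + D)*(-3 + D)/(2*D) (q(D) = ((-1 + D)/(2*D))*(-3 + D) = (-1 + D)*(-3 + D)/(2*D))
q(-3)*103 = ((1/2)*(-1 - 3)*(-3 - 3)/(-3))*103 = ((1/2)*(-1/3)*(-4)*(-6))*103 = -4*103 = -412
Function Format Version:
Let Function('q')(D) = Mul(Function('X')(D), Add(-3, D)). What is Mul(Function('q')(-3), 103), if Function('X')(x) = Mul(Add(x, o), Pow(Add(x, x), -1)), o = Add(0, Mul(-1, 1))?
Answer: -412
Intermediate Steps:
o = -1 (o = Add(0, -1) = -1)
Function('X')(x) = Mul(Rational(1, 2), Pow(x, -1), Add(-1, x)) (Function('X')(x) = Mul(Add(x, -1), Pow(Add(x, x), -1)) = Mul(Add(-1, x), Pow(Mul(2, x), -1)) = Mul(Add(-1, x), Mul(Rational(1, 2), Pow(x, -1))) = Mul(Rational(1, 2), Pow(x, -1), Add(-1, x)))
Function('q')(D) = Mul(Rational(1, 2), Pow(D, -1), Add(-1, D), Add(-3, D)) (Function('q')(D) = Mul(Mul(Rational(1, 2), Pow(D, -1), Add(-1, D)), Add(-3, D)) = Mul(Rational(1, 2), Pow(D, -1), Add(-1, D), Add(-3, D)))
Mul(Function('q')(-3), 103) = Mul(Mul(Rational(1, 2), Pow(-3, -1), Add(-1, -3), Add(-3, -3)), 103) = Mul(Mul(Rational(1, 2), Rational(-1, 3), -4, -6), 103) = Mul(-4, 103) = -412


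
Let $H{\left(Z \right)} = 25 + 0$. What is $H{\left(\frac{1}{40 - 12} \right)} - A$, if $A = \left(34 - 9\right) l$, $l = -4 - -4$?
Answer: $25$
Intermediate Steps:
$l = 0$ ($l = -4 + 4 = 0$)
$H{\left(Z \right)} = 25$
$A = 0$ ($A = \left(34 - 9\right) 0 = 25 \cdot 0 = 0$)
$H{\left(\frac{1}{40 - 12} \right)} - A = 25 - 0 = 25 + 0 = 25$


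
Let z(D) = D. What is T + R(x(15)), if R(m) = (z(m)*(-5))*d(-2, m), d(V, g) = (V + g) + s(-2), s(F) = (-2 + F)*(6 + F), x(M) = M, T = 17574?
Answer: 17799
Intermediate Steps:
d(V, g) = -16 + V + g (d(V, g) = (V + g) + (-12 + (-2)**2 + 4*(-2)) = (V + g) + (-12 + 4 - 8) = (V + g) - 16 = -16 + V + g)
R(m) = -5*m*(-18 + m) (R(m) = (m*(-5))*(-16 - 2 + m) = (-5*m)*(-18 + m) = -5*m*(-18 + m))
T + R(x(15)) = 17574 + 5*15*(18 - 1*15) = 17574 + 5*15*(18 - 15) = 17574 + 5*15*3 = 17574 + 225 = 17799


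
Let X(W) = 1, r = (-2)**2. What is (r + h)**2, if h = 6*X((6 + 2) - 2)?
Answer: 100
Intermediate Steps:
r = 4
h = 6 (h = 6*1 = 6)
(r + h)**2 = (4 + 6)**2 = 10**2 = 100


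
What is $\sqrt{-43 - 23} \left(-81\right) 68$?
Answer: $- 5508 i \sqrt{66} \approx - 44747.0 i$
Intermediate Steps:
$\sqrt{-43 - 23} \left(-81\right) 68 = \sqrt{-66} \left(-81\right) 68 = i \sqrt{66} \left(-81\right) 68 = - 81 i \sqrt{66} \cdot 68 = - 5508 i \sqrt{66}$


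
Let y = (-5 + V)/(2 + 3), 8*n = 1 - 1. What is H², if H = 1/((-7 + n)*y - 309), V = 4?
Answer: 25/2365444 ≈ 1.0569e-5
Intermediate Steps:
n = 0 (n = (1 - 1)/8 = (⅛)*0 = 0)
y = -⅕ (y = (-5 + 4)/(2 + 3) = -1/5 = -1*⅕ = -⅕ ≈ -0.20000)
H = -5/1538 (H = 1/((-7 + 0)*(-⅕) - 309) = 1/(-7*(-⅕) - 309) = 1/(7/5 - 309) = 1/(-1538/5) = -5/1538 ≈ -0.0032510)
H² = (-5/1538)² = 25/2365444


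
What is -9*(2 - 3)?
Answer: 9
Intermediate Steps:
-9*(2 - 3) = -9*(-1) = 9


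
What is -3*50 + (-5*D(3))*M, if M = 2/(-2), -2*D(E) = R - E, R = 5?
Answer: -155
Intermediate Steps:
D(E) = -5/2 + E/2 (D(E) = -(5 - E)/2 = -5/2 + E/2)
M = -1 (M = 2*(-½) = -1)
-3*50 + (-5*D(3))*M = -3*50 - 5*(-5/2 + (½)*3)*(-1) = -150 - 5*(-5/2 + 3/2)*(-1) = -150 - 5*(-1)*(-1) = -150 + 5*(-1) = -150 - 5 = -155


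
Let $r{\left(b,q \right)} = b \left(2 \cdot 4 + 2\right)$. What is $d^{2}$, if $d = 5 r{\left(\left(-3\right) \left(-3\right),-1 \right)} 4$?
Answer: $3240000$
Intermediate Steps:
$r{\left(b,q \right)} = 10 b$ ($r{\left(b,q \right)} = b \left(8 + 2\right) = b 10 = 10 b$)
$d = 1800$ ($d = 5 \cdot 10 \left(\left(-3\right) \left(-3\right)\right) 4 = 5 \cdot 10 \cdot 9 \cdot 4 = 5 \cdot 90 \cdot 4 = 450 \cdot 4 = 1800$)
$d^{2} = 1800^{2} = 3240000$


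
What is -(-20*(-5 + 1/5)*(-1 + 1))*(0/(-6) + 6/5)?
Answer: 0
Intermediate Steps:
-(-20*(-5 + 1/5)*(-1 + 1))*(0/(-6) + 6/5) = -(-20*(-5 + 1/5)*0)*(0*(-1/6) + 6*(1/5)) = -(-(-96)*0)*(0 + 6/5) = -(-20*0)*6/5 = -0*6/5 = -1*0 = 0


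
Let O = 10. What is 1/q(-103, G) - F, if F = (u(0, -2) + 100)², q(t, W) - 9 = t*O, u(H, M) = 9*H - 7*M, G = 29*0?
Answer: -13268917/1021 ≈ -12996.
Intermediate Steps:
G = 0
u(H, M) = -7*M + 9*H
q(t, W) = 9 + 10*t (q(t, W) = 9 + t*10 = 9 + 10*t)
F = 12996 (F = ((-7*(-2) + 9*0) + 100)² = ((14 + 0) + 100)² = (14 + 100)² = 114² = 12996)
1/q(-103, G) - F = 1/(9 + 10*(-103)) - 1*12996 = 1/(9 - 1030) - 12996 = 1/(-1021) - 12996 = -1/1021 - 12996 = -13268917/1021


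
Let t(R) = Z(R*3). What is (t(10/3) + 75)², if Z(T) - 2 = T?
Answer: 7569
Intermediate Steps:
Z(T) = 2 + T
t(R) = 2 + 3*R (t(R) = 2 + R*3 = 2 + 3*R)
(t(10/3) + 75)² = ((2 + 3*(10/3)) + 75)² = ((2 + 10) + 75)² = (12 + 75)² = 87² = 7569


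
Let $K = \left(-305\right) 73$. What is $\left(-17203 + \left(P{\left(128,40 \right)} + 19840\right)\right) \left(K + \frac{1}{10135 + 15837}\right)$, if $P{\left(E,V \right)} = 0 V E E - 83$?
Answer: $- \frac{738446421383}{12986} \approx -5.6865 \cdot 10^{7}$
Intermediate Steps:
$P{\left(E,V \right)} = -83$ ($P{\left(E,V \right)} = 0 E E - 83 = 0 E - 83 = 0 - 83 = -83$)
$K = -22265$
$\left(-17203 + \left(P{\left(128,40 \right)} + 19840\right)\right) \left(K + \frac{1}{10135 + 15837}\right) = \left(-17203 + \left(-83 + 19840\right)\right) \left(-22265 + \frac{1}{10135 + 15837}\right) = \left(-17203 + 19757\right) \left(-22265 + \frac{1}{25972}\right) = 2554 \left(-22265 + \frac{1}{25972}\right) = 2554 \left(- \frac{578266579}{25972}\right) = - \frac{738446421383}{12986}$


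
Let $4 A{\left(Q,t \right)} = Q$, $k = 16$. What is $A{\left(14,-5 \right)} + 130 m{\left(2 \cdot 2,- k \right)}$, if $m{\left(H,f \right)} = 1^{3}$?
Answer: $\frac{267}{2} \approx 133.5$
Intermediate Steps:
$A{\left(Q,t \right)} = \frac{Q}{4}$
$m{\left(H,f \right)} = 1$
$A{\left(14,-5 \right)} + 130 m{\left(2 \cdot 2,- k \right)} = \frac{1}{4} \cdot 14 + 130 \cdot 1 = \frac{7}{2} + 130 = \frac{267}{2}$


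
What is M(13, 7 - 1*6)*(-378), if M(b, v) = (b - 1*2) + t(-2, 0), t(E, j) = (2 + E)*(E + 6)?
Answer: -4158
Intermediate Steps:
t(E, j) = (2 + E)*(6 + E)
M(b, v) = -2 + b (M(b, v) = (b - 1*2) + (12 + (-2)**2 + 8*(-2)) = (b - 2) + (12 + 4 - 16) = (-2 + b) + 0 = -2 + b)
M(13, 7 - 1*6)*(-378) = (-2 + 13)*(-378) = 11*(-378) = -4158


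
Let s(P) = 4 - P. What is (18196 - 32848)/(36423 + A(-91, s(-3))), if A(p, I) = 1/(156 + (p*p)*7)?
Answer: -425809098/1058507015 ≈ -0.40227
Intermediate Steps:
A(p, I) = 1/(156 + 7*p**2) (A(p, I) = 1/(156 + p**2*7) = 1/(156 + 7*p**2))
(18196 - 32848)/(36423 + A(-91, s(-3))) = (18196 - 32848)/(36423 + 1/(156 + 7*(-91)**2)) = -14652/(36423 + 1/(156 + 7*8281)) = -14652/(36423 + 1/(156 + 57967)) = -14652/(36423 + 1/58123) = -14652/2117014030/58123 = -14652*58123/2117014030 = -425809098/1058507015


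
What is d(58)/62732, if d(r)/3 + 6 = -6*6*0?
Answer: -9/31366 ≈ -0.00028693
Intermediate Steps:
d(r) = -18 (d(r) = -18 + 3*(-6*6*0) = -18 + 3*(-36*0) = -18 + 3*0 = -18 + 0 = -18)
d(58)/62732 = -18/62732 = -18*1/62732 = -9/31366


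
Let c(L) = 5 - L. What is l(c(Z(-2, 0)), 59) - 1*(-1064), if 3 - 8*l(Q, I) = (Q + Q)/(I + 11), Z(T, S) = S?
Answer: 14901/14 ≈ 1064.4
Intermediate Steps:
l(Q, I) = 3/8 - Q/(4*(11 + I)) (l(Q, I) = 3/8 - (Q + Q)/(8*(I + 11)) = 3/8 - 2*Q/(8*(11 + I)) = 3/8 - Q/(4*(11 + I)))
l(c(Z(-2, 0)), 59) - 1*(-1064) = (33 - 2*(5 - 1*0) + 3*59)/(8*(11 + 59)) - 1*(-1064) = (⅛)*(33 - 2*(5 + 0) + 177)/70 + 1064 = (⅛)*(1/70)*(33 - 2*5 + 177) + 1064 = (⅛)*(1/70)*(33 - 10 + 177) + 1064 = (⅛)*(1/70)*200 + 1064 = 5/14 + 1064 = 14901/14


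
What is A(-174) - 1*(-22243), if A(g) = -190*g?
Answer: 55303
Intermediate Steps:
A(-174) - 1*(-22243) = -190*(-174) - 1*(-22243) = 33060 + 22243 = 55303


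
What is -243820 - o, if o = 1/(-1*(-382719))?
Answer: -93314546581/382719 ≈ -2.4382e+5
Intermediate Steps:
o = 1/382719 ≈ 2.6129e-6
-243820 - o = -243820 - 1*1/382719 = -243820 - 1/382719 = -93314546581/382719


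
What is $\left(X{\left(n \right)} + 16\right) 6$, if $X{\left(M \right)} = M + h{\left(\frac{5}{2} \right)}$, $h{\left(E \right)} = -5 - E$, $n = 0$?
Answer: $51$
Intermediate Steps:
$X{\left(M \right)} = - \frac{15}{2} + M$ ($X{\left(M \right)} = M - \left(5 + \frac{5}{2}\right) = M - \left(5 + 5 \cdot \frac{1}{2}\right) = M - \frac{15}{2} = - \frac{15}{2} + M$)
$\left(X{\left(n \right)} + 16\right) 6 = \left(\left(- \frac{15}{2} + 0\right) + 16\right) 6 = \left(- \frac{15}{2} + 16\right) 6 = \frac{17}{2} \cdot 6 = 51$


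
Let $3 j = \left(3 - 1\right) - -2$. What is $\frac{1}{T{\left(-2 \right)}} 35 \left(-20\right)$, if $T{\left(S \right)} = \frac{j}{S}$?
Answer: $1050$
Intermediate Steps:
$j = \frac{4}{3}$ ($j = \frac{\left(3 - 1\right) - -2}{3} = \frac{2 + 2}{3} = \frac{1}{3} \cdot 4 = \frac{4}{3} \approx 1.3333$)
$T{\left(S \right)} = \frac{4}{3 S}$
$\frac{1}{T{\left(-2 \right)}} 35 \left(-20\right) = \frac{1}{\frac{4}{3} \frac{1}{-2}} \cdot 35 \left(-20\right) = \frac{1}{\frac{4}{3} \left(- \frac{1}{2}\right)} 35 \left(-20\right) = \frac{1}{- \frac{2}{3}} \cdot 35 \left(-20\right) = \left(- \frac{3}{2}\right) 35 \left(-20\right) = \left(- \frac{105}{2}\right) \left(-20\right) = 1050$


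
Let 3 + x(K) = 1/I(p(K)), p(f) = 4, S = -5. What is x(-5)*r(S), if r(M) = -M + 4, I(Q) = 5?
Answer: -126/5 ≈ -25.200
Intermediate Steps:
r(M) = 4 - M
x(K) = -14/5 (x(K) = -3 + 1/5 = -3 + ⅕ = -14/5)
x(-5)*r(S) = -14*(4 - 1*(-5))/5 = -14*(4 + 5)/5 = -14/5*9 = -126/5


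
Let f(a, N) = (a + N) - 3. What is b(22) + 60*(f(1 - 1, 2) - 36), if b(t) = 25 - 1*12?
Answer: -2207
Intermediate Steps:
b(t) = 13 (b(t) = 25 - 12 = 13)
f(a, N) = -3 + N + a (f(a, N) = (N + a) - 3 = -3 + N + a)
b(22) + 60*(f(1 - 1, 2) - 36) = 13 + 60*((-3 + 2 + (1 - 1)) - 36) = 13 + 60*((-3 + 2 + 0) - 36) = 13 + 60*(-1 - 36) = 13 + 60*(-37) = 13 - 2220 = -2207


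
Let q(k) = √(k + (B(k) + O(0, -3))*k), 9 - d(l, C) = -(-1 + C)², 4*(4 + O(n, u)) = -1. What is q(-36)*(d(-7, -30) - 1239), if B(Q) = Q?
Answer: -807*√157 ≈ -10112.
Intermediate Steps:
O(n, u) = -17/4 (O(n, u) = -4 + (¼)*(-1) = -4 - ¼ = -17/4)
d(l, C) = 9 + (-1 + C)² (d(l, C) = 9 - (-1)*(-1 + C)² = 9 + (-1 + C)²)
q(k) = √(k + k*(-17/4 + k)) (q(k) = √(k + (k - 17/4)*k) = √(k + (-17/4 + k)*k) = √(k + k*(-17/4 + k)))
q(-36)*(d(-7, -30) - 1239) = (√(-36*(-13 + 4*(-36)))/2)*((9 + (-1 - 30)²) - 1239) = (√(-36*(-13 - 144))/2)*((9 + (-31)²) - 1239) = (√(-36*(-157))/2)*((9 + 961) - 1239) = (√5652/2)*(970 - 1239) = ((6*√157)/2)*(-269) = (3*√157)*(-269) = -807*√157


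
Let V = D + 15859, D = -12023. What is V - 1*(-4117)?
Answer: 7953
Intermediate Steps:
V = 3836 (V = -12023 + 15859 = 3836)
V - 1*(-4117) = 3836 - 1*(-4117) = 3836 + 4117 = 7953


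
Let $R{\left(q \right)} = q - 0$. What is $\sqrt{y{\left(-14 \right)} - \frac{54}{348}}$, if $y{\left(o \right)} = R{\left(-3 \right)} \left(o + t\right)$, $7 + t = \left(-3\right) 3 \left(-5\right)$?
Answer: $\frac{3 i \sqrt{26970}}{58} \approx 8.4944 i$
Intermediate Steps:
$R{\left(q \right)} = q$ ($R{\left(q \right)} = q + 0 = q$)
$t = 38$ ($t = -7 + \left(-3\right) 3 \left(-5\right) = -7 - -45 = -7 + 45 = 38$)
$y{\left(o \right)} = -114 - 3 o$ ($y{\left(o \right)} = - 3 \left(o + 38\right) = - 3 \left(38 + o\right) = -114 - 3 o$)
$\sqrt{y{\left(-14 \right)} - \frac{54}{348}} = \sqrt{\left(-114 - -42\right) - \frac{54}{348}} = \sqrt{\left(-114 + 42\right) - \frac{9}{58}} = \sqrt{-72 - \frac{9}{58}} = \sqrt{- \frac{4185}{58}} = \frac{3 i \sqrt{26970}}{58}$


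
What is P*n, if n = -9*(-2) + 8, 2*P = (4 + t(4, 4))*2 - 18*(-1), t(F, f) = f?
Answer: 442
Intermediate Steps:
P = 17 (P = ((4 + 4)*2 - 18*(-1))/2 = (8*2 + 18)/2 = (16 + 18)/2 = (1/2)*34 = 17)
n = 26 (n = 18 + 8 = 26)
P*n = 17*26 = 442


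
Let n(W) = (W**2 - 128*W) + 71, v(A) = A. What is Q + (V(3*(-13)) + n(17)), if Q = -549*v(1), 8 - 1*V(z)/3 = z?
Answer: -2224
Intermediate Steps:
V(z) = 24 - 3*z
n(W) = 71 + W**2 - 128*W
Q = -549 (Q = -549*1 = -549)
Q + (V(3*(-13)) + n(17)) = -549 + ((24 - 9*(-13)) + (71 + 17**2 - 128*17)) = -549 + ((24 - 3*(-39)) + (71 + 289 - 2176)) = -549 + ((24 + 117) - 1816) = -549 + (141 - 1816) = -549 - 1675 = -2224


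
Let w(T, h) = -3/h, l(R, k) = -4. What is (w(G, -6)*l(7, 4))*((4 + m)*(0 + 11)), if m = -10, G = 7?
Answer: 132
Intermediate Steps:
(w(G, -6)*l(7, 4))*((4 + m)*(0 + 11)) = (-3/(-6)*(-4))*((4 - 10)*(0 + 11)) = (-3*(-⅙)*(-4))*(-6*11) = ((½)*(-4))*(-66) = -2*(-66) = 132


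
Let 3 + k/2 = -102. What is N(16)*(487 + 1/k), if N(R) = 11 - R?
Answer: -102269/42 ≈ -2435.0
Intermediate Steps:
k = -210 (k = -6 + 2*(-102) = -6 - 204 = -210)
N(16)*(487 + 1/k) = (11 - 1*16)*(487 + 1/(-210)) = (11 - 16)*(487 - 1/210) = -5*102269/210 = -102269/42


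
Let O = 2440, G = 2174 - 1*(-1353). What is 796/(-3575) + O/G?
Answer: 5915508/12609025 ≈ 0.46915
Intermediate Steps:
G = 3527 (G = 2174 + 1353 = 3527)
796/(-3575) + O/G = 796/(-3575) + 2440/3527 = 796*(-1/3575) + 2440*(1/3527) = -796/3575 + 2440/3527 = 5915508/12609025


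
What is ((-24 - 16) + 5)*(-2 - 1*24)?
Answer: 910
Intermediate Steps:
((-24 - 16) + 5)*(-2 - 1*24) = (-40 + 5)*(-2 - 24) = -35*(-26) = 910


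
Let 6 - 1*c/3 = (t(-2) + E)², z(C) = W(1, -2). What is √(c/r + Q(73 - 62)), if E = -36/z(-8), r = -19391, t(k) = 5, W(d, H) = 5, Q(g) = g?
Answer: √103401305258/96955 ≈ 3.3166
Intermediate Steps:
z(C) = 5
E = -36/5 ≈ -7.2000
c = 87/25 (c = 18 - 3*(5 - 36/5)² = 18 - 3*(-11/5)² = 18 - 3*121/25 = 18 - 363/25 = 87/25 ≈ 3.4800)
√(c/r + Q(73 - 62)) = √((87/25)/(-19391) + (73 - 62)) = √((87/25)*(-1/19391) + 11) = √(-87/484775 + 11) = √(5332438/484775) = √103401305258/96955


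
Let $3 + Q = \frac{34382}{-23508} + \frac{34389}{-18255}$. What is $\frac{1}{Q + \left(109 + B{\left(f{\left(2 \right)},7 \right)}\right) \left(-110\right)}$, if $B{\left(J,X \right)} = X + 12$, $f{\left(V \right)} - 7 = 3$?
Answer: $- \frac{71523090}{1007499019807} \approx -7.0991 \cdot 10^{-5}$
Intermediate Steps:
$f{\left(V \right)} = 10$ ($f{\left(V \right)} = 7 + 3 = 10$)
$B{\left(J,X \right)} = 12 + X$
$Q = - \frac{453912607}{71523090}$ ($Q = -3 + \left(\frac{34382}{-23508} + \frac{34389}{-18255}\right) = -3 + \left(34382 \left(- \frac{1}{23508}\right) + 34389 \left(- \frac{1}{18255}\right)\right) = -3 - \frac{239343337}{71523090} = - \frac{453912607}{71523090} \approx -6.3464$)
$\frac{1}{Q + \left(109 + B{\left(f{\left(2 \right)},7 \right)}\right) \left(-110\right)} = \frac{1}{- \frac{453912607}{71523090} + \left(109 + \left(12 + 7\right)\right) \left(-110\right)} = \frac{1}{- \frac{453912607}{71523090} + \left(109 + 19\right) \left(-110\right)} = \frac{1}{- \frac{453912607}{71523090} + 128 \left(-110\right)} = \frac{1}{- \frac{453912607}{71523090} - 14080} = \frac{1}{- \frac{1007499019807}{71523090}} = - \frac{71523090}{1007499019807}$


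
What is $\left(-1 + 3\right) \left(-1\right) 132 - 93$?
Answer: $-357$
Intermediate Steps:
$\left(-1 + 3\right) \left(-1\right) 132 - 93 = 2 \left(-1\right) 132 - 93 = \left(-2\right) 132 - 93 = -264 - 93 = -357$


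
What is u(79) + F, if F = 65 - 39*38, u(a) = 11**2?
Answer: -1296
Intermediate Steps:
u(a) = 121
F = -1417 (F = 65 - 1482 = -1417)
u(79) + F = 121 - 1417 = -1296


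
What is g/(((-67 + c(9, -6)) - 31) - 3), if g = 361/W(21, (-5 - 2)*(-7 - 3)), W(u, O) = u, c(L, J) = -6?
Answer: -361/2247 ≈ -0.16066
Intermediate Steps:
g = 361/21 ≈ 17.190
g/(((-67 + c(9, -6)) - 31) - 3) = (361/21)/(((-67 - 6) - 31) - 3) = (361/21)/((-73 - 31) - 3) = (361/21)/(-104 - 3) = (361/21)/(-107) = -1/107*361/21 = -361/2247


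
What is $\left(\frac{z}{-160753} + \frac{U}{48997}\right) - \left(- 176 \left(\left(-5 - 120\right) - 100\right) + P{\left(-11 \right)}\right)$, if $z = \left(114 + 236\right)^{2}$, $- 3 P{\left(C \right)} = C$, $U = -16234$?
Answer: $- \frac{935830547183057}{23629244223} \approx -39605.0$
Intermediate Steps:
$P{\left(C \right)} = - \frac{C}{3}$
$z = 122500$ ($z = 350^{2} = 122500$)
$\left(\frac{z}{-160753} + \frac{U}{48997}\right) - \left(- 176 \left(\left(-5 - 120\right) - 100\right) + P{\left(-11 \right)}\right) = \left(\frac{122500}{-160753} - \frac{16234}{48997}\right) - \left(- 176 \left(\left(-5 - 120\right) - 100\right) - - \frac{11}{3}\right) = \left(122500 \left(- \frac{1}{160753}\right) - \frac{16234}{48997}\right) - \left(- 176 \left(-125 - 100\right) + \frac{11}{3}\right) = \left(- \frac{122500}{160753} - \frac{16234}{48997}\right) - \left(\left(-176\right) \left(-225\right) + \frac{11}{3}\right) = - \frac{8611796702}{7876414741} - \left(39600 + \frac{11}{3}\right) = - \frac{8611796702}{7876414741} - \frac{118811}{3} = - \frac{935830547183057}{23629244223}$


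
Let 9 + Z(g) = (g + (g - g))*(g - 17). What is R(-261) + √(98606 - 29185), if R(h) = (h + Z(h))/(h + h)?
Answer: -4016/29 + √69421 ≈ 125.00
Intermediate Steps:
Z(g) = -9 + g*(-17 + g) (Z(g) = -9 + (g + (g - g))*(g - 17) = -9 + (g + 0)*(-17 + g) = -9 + g*(-17 + g))
R(h) = (-9 + h² - 16*h)/(2*h) (R(h) = (h + (-9 + h² - 17*h))/(h + h) = (-9 + h² - 16*h)/((2*h)) = (-9 + h² - 16*h)*(1/(2*h)) = (-9 + h² - 16*h)/(2*h))
R(-261) + √(98606 - 29185) = (-8 + (½)*(-261) - 9/2/(-261)) + √(98606 - 29185) = (-8 - 261/2 - 9/2*(-1/261)) + √69421 = (-8 - 261/2 + 1/58) + √69421 = -4016/29 + √69421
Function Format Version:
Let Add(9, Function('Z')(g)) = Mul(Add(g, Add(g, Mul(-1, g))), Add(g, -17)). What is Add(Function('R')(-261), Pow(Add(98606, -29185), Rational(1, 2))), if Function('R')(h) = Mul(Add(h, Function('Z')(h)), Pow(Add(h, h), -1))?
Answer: Add(Rational(-4016, 29), Pow(69421, Rational(1, 2))) ≈ 125.00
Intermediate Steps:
Function('Z')(g) = Add(-9, Mul(g, Add(-17, g))) (Function('Z')(g) = Add(-9, Mul(Add(g, Add(g, Mul(-1, g))), Add(g, -17))) = Add(-9, Mul(Add(g, 0), Add(-17, g))) = Add(-9, Mul(g, Add(-17, g))))
Function('R')(h) = Mul(Rational(1, 2), Pow(h, -1), Add(-9, Pow(h, 2), Mul(-16, h))) (Function('R')(h) = Mul(Add(h, Add(-9, Pow(h, 2), Mul(-17, h))), Pow(Add(h, h), -1)) = Mul(Add(-9, Pow(h, 2), Mul(-16, h)), Pow(Mul(2, h), -1)) = Mul(Add(-9, Pow(h, 2), Mul(-16, h)), Mul(Rational(1, 2), Pow(h, -1))) = Mul(Rational(1, 2), Pow(h, -1), Add(-9, Pow(h, 2), Mul(-16, h))))
Add(Function('R')(-261), Pow(Add(98606, -29185), Rational(1, 2))) = Add(Add(-8, Mul(Rational(1, 2), -261), Mul(Rational(-9, 2), Pow(-261, -1))), Pow(Add(98606, -29185), Rational(1, 2))) = Add(Add(-8, Rational(-261, 2), Mul(Rational(-9, 2), Rational(-1, 261))), Pow(69421, Rational(1, 2))) = Add(Add(-8, Rational(-261, 2), Rational(1, 58)), Pow(69421, Rational(1, 2))) = Add(Rational(-4016, 29), Pow(69421, Rational(1, 2)))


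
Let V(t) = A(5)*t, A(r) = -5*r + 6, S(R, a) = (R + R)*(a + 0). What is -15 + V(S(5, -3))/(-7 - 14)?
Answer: -295/7 ≈ -42.143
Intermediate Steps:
S(R, a) = 2*R*a (S(R, a) = (2*R)*a = 2*R*a)
A(r) = 6 - 5*r
V(t) = -19*t (V(t) = (6 - 5*5)*t = (6 - 25)*t = -19*t)
-15 + V(S(5, -3))/(-7 - 14) = -15 + (-38*5*(-3))/(-7 - 14) = -15 - 19*(-30)/(-21) = -15 + 570*(-1/21) = -15 - 190/7 = -295/7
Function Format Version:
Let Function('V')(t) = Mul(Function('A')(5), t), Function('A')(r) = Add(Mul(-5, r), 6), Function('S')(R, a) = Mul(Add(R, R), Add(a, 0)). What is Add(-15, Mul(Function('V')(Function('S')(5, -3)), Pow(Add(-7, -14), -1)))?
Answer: Rational(-295, 7) ≈ -42.143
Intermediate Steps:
Function('S')(R, a) = Mul(2, R, a) (Function('S')(R, a) = Mul(Mul(2, R), a) = Mul(2, R, a))
Function('A')(r) = Add(6, Mul(-5, r))
Function('V')(t) = Mul(-19, t) (Function('V')(t) = Mul(Add(6, Mul(-5, 5)), t) = Mul(Add(6, -25), t) = Mul(-19, t))
Add(-15, Mul(Function('V')(Function('S')(5, -3)), Pow(Add(-7, -14), -1))) = Add(-15, Mul(Mul(-19, Mul(2, 5, -3)), Pow(Add(-7, -14), -1))) = Add(-15, Mul(Mul(-19, -30), Pow(-21, -1))) = Add(-15, Mul(570, Rational(-1, 21))) = Add(-15, Rational(-190, 7)) = Rational(-295, 7)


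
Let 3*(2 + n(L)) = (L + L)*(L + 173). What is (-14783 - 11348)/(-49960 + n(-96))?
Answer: 26131/54890 ≈ 0.47606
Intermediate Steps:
n(L) = -2 + 2*L*(173 + L)/3 (n(L) = -2 + ((L + L)*(L + 173))/3 = -2 + ((2*L)*(173 + L))/3 = -2 + (2*L*(173 + L))/3 = -2 + 2*L*(173 + L)/3)
(-14783 - 11348)/(-49960 + n(-96)) = (-14783 - 11348)/(-49960 + (-2 + (⅔)*(-96)² + (346/3)*(-96))) = -26131/(-49960 + (-2 + (⅔)*9216 - 11072)) = -26131/(-49960 + (-2 + 6144 - 11072)) = -26131/(-49960 - 4930) = -26131/(-54890) = -26131*(-1/54890) = 26131/54890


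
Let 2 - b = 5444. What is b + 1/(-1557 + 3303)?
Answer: -9501731/1746 ≈ -5442.0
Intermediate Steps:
b = -5442 (b = 2 - 1*5444 = 2 - 5444 = -5442)
b + 1/(-1557 + 3303) = -5442 + 1/(-1557 + 3303) = -5442 + 1/1746 = -9501731/1746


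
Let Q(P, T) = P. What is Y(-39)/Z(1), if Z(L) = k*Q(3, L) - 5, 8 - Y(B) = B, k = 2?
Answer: 47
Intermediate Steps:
Y(B) = 8 - B
Z(L) = 1 (Z(L) = 2*3 - 5 = 6 - 5 = 1)
Y(-39)/Z(1) = (8 - 1*(-39))/1 = (8 + 39)*1 = 47*1 = 47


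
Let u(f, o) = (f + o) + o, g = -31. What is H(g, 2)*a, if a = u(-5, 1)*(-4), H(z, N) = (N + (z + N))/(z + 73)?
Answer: -54/7 ≈ -7.7143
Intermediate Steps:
H(z, N) = (z + 2*N)/(73 + z) (H(z, N) = (N + (N + z))/(73 + z) = (z + 2*N)/(73 + z))
u(f, o) = f + 2*o
a = 12 (a = (-5 + 2*1)*(-4) = (-5 + 2)*(-4) = -3*(-4) = 12)
H(g, 2)*a = ((-31 + 2*2)/(73 - 31))*12 = ((-31 + 4)/42)*12 = ((1/42)*(-27))*12 = -9/14*12 = -54/7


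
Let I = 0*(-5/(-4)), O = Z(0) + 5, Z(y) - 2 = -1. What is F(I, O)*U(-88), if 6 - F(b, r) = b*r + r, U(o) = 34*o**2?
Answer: 0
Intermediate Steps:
Z(y) = 1 (Z(y) = 2 - 1 = 1)
O = 6 (O = 1 + 5 = 6)
I = 0 (I = 0*(-5*(-1/4)) = 0*(5/4) = 0)
F(b, r) = 6 - r - b*r (F(b, r) = 6 - (b*r + r) = 6 - (r + b*r) = 6 + (-r - b*r) = 6 - r - b*r)
F(I, O)*U(-88) = (6 - 1*6 - 1*0*6)*(34*(-88)**2) = (6 - 6 + 0)*(34*7744) = 0*263296 = 0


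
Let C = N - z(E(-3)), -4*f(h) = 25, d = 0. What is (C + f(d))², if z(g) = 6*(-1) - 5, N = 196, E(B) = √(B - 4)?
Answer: 644809/16 ≈ 40301.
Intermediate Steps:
E(B) = √(-4 + B)
z(g) = -11 (z(g) = -6 - 5 = -11)
f(h) = -25/4 (f(h) = -¼*25 = -25/4)
C = 207 (C = 196 - 1*(-11) = 196 + 11 = 207)
(C + f(d))² = (207 - 25/4)² = (803/4)² = 644809/16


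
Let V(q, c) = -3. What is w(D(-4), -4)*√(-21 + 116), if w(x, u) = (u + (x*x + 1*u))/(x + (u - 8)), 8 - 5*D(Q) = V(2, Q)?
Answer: 79*√95/245 ≈ 3.1428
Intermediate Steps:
D(Q) = 11/5 (D(Q) = 8/5 - ⅕*(-3) = 8/5 + ⅗ = 11/5)
w(x, u) = (x² + 2*u)/(-8 + u + x) (w(x, u) = (u + (x² + u))/(x + (-8 + u)) = (u + (u + x²))/(-8 + u + x) = (x² + 2*u)/(-8 + u + x))
w(D(-4), -4)*√(-21 + 116) = (((11/5)² + 2*(-4))/(-8 - 4 + 11/5))*√(-21 + 116) = ((121/25 - 8)/(-49/5))*√95 = (-5/49*(-79/25))*√95 = 79*√95/245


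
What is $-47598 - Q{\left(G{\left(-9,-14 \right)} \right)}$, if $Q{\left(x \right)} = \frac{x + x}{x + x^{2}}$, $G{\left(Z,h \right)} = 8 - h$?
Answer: $- \frac{1094756}{23} \approx -47598.0$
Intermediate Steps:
$Q{\left(x \right)} = \frac{2 x}{x + x^{2}}$
$-47598 - Q{\left(G{\left(-9,-14 \right)} \right)} = -47598 - \frac{2}{1 + \left(8 - -14\right)} = -47598 - \frac{2}{1 + \left(8 + 14\right)} = -47598 - \frac{2}{1 + 22} = -47598 - \frac{2}{23} = - \frac{1094756}{23}$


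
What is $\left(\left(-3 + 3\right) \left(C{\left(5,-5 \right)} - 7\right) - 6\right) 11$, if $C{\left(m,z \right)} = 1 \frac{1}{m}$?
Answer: $-66$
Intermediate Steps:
$C{\left(m,z \right)} = \frac{1}{m}$
$\left(\left(-3 + 3\right) \left(C{\left(5,-5 \right)} - 7\right) - 6\right) 11 = \left(\left(-3 + 3\right) \left(\frac{1}{5} - 7\right) - 6\right) 11 = \left(0 \left(\frac{1}{5} - 7\right) - 6\right) 11 = \left(0 \left(- \frac{34}{5}\right) - 6\right) 11 = \left(0 - 6\right) 11 = \left(-6\right) 11 = -66$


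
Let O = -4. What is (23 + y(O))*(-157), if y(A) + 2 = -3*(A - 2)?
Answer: -6123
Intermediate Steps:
y(A) = 4 - 3*A (y(A) = -2 - 3*(A - 2) = -2 - 3*(-2 + A) = -2 + (6 - 3*A) = 4 - 3*A)
(23 + y(O))*(-157) = (23 + (4 - 3*(-4)))*(-157) = (23 + (4 + 12))*(-157) = (23 + 16)*(-157) = 39*(-157) = -6123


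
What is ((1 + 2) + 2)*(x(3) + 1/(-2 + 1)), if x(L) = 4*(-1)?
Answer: -25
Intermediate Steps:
x(L) = -4
((1 + 2) + 2)*(x(3) + 1/(-2 + 1)) = ((1 + 2) + 2)*(-4 + 1/(-2 + 1)) = (3 + 2)*(-4 + 1/(-1)) = 5*(-4 - 1) = 5*(-5) = -25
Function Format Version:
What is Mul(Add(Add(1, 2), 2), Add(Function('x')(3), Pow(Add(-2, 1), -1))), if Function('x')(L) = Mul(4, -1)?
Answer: -25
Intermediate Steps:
Function('x')(L) = -4
Mul(Add(Add(1, 2), 2), Add(Function('x')(3), Pow(Add(-2, 1), -1))) = Mul(Add(Add(1, 2), 2), Add(-4, Pow(Add(-2, 1), -1))) = Mul(Add(3, 2), Add(-4, Pow(-1, -1))) = Mul(5, Add(-4, -1)) = Mul(5, -5) = -25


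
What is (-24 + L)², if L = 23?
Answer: 1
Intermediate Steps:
(-24 + L)² = (-24 + 23)² = (-1)² = 1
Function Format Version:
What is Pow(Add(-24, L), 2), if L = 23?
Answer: 1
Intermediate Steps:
Pow(Add(-24, L), 2) = Pow(Add(-24, 23), 2) = Pow(-1, 2) = 1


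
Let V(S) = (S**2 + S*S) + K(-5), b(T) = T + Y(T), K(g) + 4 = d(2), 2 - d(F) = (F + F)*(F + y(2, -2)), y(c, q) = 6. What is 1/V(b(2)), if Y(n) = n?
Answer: -1/2 ≈ -0.50000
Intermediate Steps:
d(F) = 2 - 2*F*(6 + F) (d(F) = 2 - (F + F)*(F + 6) = 2 - 2*F*(6 + F))
K(g) = -34 (K(g) = -4 + (2 - 12*2 - 2*2**2) = -4 + (2 - 24 - 2*4) = -4 + (2 - 24 - 8) = -4 - 30 = -34)
b(T) = 2*T (b(T) = T + T = 2*T)
V(S) = -34 + 2*S**2 (V(S) = (S**2 + S*S) - 34 = (S**2 + S**2) - 34 = 2*S**2 - 34 = -34 + 2*S**2)
1/V(b(2)) = 1/(-34 + 2*(2*2)**2) = 1/(-34 + 2*4**2) = 1/(-34 + 2*16) = 1/(-34 + 32) = 1/(-2) = -1/2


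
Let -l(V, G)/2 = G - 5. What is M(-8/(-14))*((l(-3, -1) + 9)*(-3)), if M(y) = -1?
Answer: 63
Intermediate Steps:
l(V, G) = 10 - 2*G (l(V, G) = -2*(G - 5) = -2*(-5 + G) = 10 - 2*G)
M(-8/(-14))*((l(-3, -1) + 9)*(-3)) = -((10 - 2*(-1)) + 9)*(-3) = -((10 + 2) + 9)*(-3) = -(12 + 9)*(-3) = -21*(-3) = -1*(-63) = 63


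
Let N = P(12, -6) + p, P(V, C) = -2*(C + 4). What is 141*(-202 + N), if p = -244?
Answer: -62322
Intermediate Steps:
P(V, C) = -8 - 2*C (P(V, C) = -2*(4 + C) = -8 - 2*C)
N = -240 (N = (-8 - 2*(-6)) - 244 = (-8 + 12) - 244 = 4 - 244 = -240)
141*(-202 + N) = 141*(-202 - 240) = 141*(-442) = -62322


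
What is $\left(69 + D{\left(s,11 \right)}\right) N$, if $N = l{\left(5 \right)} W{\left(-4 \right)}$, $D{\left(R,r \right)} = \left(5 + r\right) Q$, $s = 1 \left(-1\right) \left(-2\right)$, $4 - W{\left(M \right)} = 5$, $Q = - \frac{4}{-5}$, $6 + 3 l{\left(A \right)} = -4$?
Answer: $\frac{818}{3} \approx 272.67$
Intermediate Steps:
$l{\left(A \right)} = - \frac{10}{3}$ ($l{\left(A \right)} = -2 + \frac{1}{3} \left(-4\right) = -2 - \frac{4}{3} = - \frac{10}{3}$)
$Q = \frac{4}{5}$ ($Q = \left(-4\right) \left(- \frac{1}{5}\right) = \frac{4}{5} \approx 0.8$)
$W{\left(M \right)} = -1$ ($W{\left(M \right)} = 4 - 5 = -1$)
$s = 2$ ($s = \left(-1\right) \left(-2\right) = 2$)
$D{\left(R,r \right)} = 4 + \frac{4 r}{5}$ ($D{\left(R,r \right)} = \left(5 + r\right) \frac{4}{5} = 4 + \frac{4 r}{5}$)
$N = \frac{10}{3}$ ($N = \left(- \frac{10}{3}\right) \left(-1\right) = \frac{10}{3} \approx 3.3333$)
$\left(69 + D{\left(s,11 \right)}\right) N = \left(69 + \left(4 + \frac{4}{5} \cdot 11\right)\right) \frac{10}{3} = \left(69 + \left(4 + \frac{44}{5}\right)\right) \frac{10}{3} = \left(69 + \frac{64}{5}\right) \frac{10}{3} = \frac{409}{5} \cdot \frac{10}{3} = \frac{818}{3}$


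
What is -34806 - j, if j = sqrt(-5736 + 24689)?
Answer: -34806 - sqrt(18953) ≈ -34944.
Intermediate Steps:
j = sqrt(18953) ≈ 137.67
-34806 - j = -34806 - sqrt(18953)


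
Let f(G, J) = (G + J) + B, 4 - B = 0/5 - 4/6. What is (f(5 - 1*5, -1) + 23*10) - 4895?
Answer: -13984/3 ≈ -4661.3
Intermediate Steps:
B = 14/3 (B = 4 - (0/5 - 4/6) = 4 - (0*(⅕) - 4*⅙) = 4 - (0 - ⅔) = 4 - 1*(-⅔) = 4 + ⅔ = 14/3 ≈ 4.6667)
f(G, J) = 14/3 + G + J (f(G, J) = (G + J) + 14/3 = 14/3 + G + J)
(f(5 - 1*5, -1) + 23*10) - 4895 = ((14/3 + (5 - 1*5) - 1) + 23*10) - 4895 = ((14/3 + (5 - 5) - 1) + 230) - 4895 = ((14/3 + 0 - 1) + 230) - 4895 = (11/3 + 230) - 4895 = 701/3 - 4895 = -13984/3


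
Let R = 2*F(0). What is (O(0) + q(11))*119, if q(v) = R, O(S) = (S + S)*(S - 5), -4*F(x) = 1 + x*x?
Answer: -119/2 ≈ -59.500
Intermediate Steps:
F(x) = -¼ - x²/4 (F(x) = -(1 + x*x)/4 = -(1 + x²)/4 = -¼ - x²/4)
R = -½ (R = 2*(-¼ - ¼*0²) = 2*(-¼ - ¼*0) = 2*(-¼ + 0) = 2*(-¼) = -½ ≈ -0.50000)
O(S) = 2*S*(-5 + S) (O(S) = (2*S)*(-5 + S) = 2*S*(-5 + S))
q(v) = -½
(O(0) + q(11))*119 = (2*0*(-5 + 0) - ½)*119 = (2*0*(-5) - ½)*119 = (0 - ½)*119 = -½*119 = -119/2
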